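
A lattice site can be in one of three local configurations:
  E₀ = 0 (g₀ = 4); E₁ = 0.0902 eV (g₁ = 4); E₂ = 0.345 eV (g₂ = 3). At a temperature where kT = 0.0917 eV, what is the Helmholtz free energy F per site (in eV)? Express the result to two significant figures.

Eᵢ/kT = 0, 0.9836, 3.762.
Z = Σ gᵢe^(−Eᵢ/kT) = 4·e^(−0) + 4·e^(−0.9836) + 3·e^(−3.762) = 4.000 + 1.496 + 0.06971 = 5.566.
F = −kT ln Z = −0.0917 × ln(5.566) = −0.0917 × 1.717 = -0.16 eV.

-0.16 eV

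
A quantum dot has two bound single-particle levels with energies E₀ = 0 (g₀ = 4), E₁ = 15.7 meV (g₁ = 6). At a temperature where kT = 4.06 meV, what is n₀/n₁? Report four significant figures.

n₀/n₁ = (g₀/g₁) exp[−(E₀−E₁)/kT] = (4/6) × exp(−(-15.7 meV)/(4.06 meV)) = (4/6) × exp(3.86700) = 31.87.

31.87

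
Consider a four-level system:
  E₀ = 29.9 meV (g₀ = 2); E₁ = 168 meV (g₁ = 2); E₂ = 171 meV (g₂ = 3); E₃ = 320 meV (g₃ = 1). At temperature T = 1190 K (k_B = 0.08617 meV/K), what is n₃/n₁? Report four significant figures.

k_BT = 0.08617 × 1190 K = 102.542 meV.
n₃/n₁ = (g₃/g₁) exp[−(E₃−E₁)/kT] = (1/2) × exp(−(152 meV)/(102.542 meV)) = (1/2) × exp(-1.48232) = 0.1136.

0.1136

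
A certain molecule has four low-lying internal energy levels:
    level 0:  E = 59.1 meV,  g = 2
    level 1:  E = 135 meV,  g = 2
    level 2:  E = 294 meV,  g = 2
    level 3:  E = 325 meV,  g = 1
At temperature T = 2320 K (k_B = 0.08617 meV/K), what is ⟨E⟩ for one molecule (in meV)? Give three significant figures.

134 meV

k_BT = 0.08617 × 2320 K = 199.91 meV.
Eᵢ/kT = 0.29563, 0.67530, 1.4707, 1.6257.
Z = Σ gᵢe^(−Eᵢ/kT) = 2·e^(−0.29563) + 2·e^(−0.67530) + 2·e^(−1.4707) + 1·e^(−1.6257) = 1.4881 + 1.0180 + 0.45953 + 0.19677 = 3.1624.
⟨E⟩ = Σ Eᵢ gᵢe^(−Eᵢ/kT) / Z = (59.1·1.4881 + 135·1.0180 + 294·0.45953 + 325·0.19677) / 3.1624 = 134 meV.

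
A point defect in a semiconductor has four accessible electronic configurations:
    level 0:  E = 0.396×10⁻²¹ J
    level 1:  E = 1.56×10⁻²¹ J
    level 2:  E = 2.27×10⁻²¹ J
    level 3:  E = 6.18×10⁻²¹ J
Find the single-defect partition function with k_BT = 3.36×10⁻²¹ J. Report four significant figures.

Z = 2.185

Eᵢ/kT = 0.117857, 0.464286, 0.675595, 1.83929.
Z = Σ e^(−Eᵢ/kT) = e^(−0.117857) + e^(−0.464286) + e^(−0.675595) + e^(−1.83929) = 0.888823 + 0.628584 + 0.508854 + 0.158930 = 2.18519.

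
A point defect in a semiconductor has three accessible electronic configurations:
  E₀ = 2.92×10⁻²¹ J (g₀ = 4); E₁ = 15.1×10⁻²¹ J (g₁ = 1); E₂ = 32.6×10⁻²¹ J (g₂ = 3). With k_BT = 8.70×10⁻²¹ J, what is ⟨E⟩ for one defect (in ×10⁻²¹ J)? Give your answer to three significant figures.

4.29 ×10⁻²¹ J

Eᵢ/kT = 0.33563, 1.7356, 3.7471.
Z = Σ gᵢe^(−Eᵢ/kT) = 4·e^(−0.33563) + 1·e^(−1.7356) + 3·e^(−3.7471) = 2.8596 + 0.17629 + 0.070758 = 3.1066.
⟨E⟩ = Σ Eᵢ gᵢe^(−Eᵢ/kT) / Z = (2.92·2.8596 + 15.1·0.17629 + 32.6·0.070758) / 3.1066 = 4.29 ×10⁻²¹ J.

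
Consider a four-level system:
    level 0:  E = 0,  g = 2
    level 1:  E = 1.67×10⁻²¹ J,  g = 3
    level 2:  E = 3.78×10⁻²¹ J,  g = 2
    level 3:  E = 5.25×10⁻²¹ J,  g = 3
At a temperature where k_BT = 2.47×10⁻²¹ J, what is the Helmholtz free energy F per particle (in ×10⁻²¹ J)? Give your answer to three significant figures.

Eᵢ/kT = 0, 0.67611, 1.5304, 2.1255.
Z = Σ gᵢe^(−Eᵢ/kT) = 2·e^(−0) + 3·e^(−0.67611) + 2·e^(−1.5304) + 3·e^(−2.1255) = 2.0000 + 1.5258 + 0.43290 + 0.35812 = 4.3168.
F = −kT ln Z = −2.47 × ln(4.3168) = −2.47 × 1.4625 = -3.61 ×10⁻²¹ J.

-3.61 ×10⁻²¹ J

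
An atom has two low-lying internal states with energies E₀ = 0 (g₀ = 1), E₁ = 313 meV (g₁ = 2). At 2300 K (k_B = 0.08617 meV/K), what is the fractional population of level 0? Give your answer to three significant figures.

0.708

k_BT = 0.08617 × 2300 K = 198.19 meV.
Eᵢ/kT = 0, 1.5793.
Z = Σ gᵢe^(−Eᵢ/kT) = 1·e^(−0) + 2·e^(−1.5793) = 1.0000 + 0.41224 = 1.4122.
P₀ = g₀ e^(−E₀/kT) / Z = 1.0000/1.4122 = 0.708.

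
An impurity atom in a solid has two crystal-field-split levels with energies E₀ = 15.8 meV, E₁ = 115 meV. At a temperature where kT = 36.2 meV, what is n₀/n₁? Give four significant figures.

15.49

n₀/n₁ = exp[−(E₀−E₁)/kT] = exp(−(-99.2 meV)/(36.2 meV)) = exp(2.74033) = 15.49.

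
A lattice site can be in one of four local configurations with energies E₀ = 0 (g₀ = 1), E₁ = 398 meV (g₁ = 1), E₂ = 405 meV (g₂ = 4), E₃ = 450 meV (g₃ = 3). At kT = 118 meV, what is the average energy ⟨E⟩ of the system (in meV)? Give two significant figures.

Eᵢ/kT = 0, 3.373, 3.432, 3.814.
Z = Σ gᵢe^(−Eᵢ/kT) = 1·e^(−0) + 1·e^(−3.373) + 4·e^(−3.432) + 3·e^(−3.814) = 1.000 + 0.03429 + 0.1293 + 0.06618 = 1.230.
⟨E⟩ = Σ Eᵢ gᵢe^(−Eᵢ/kT) / Z = (0·1.000 + 398·0.03429 + 405·0.1293 + 450·0.06618) / 1.230 = 78 meV.

78 meV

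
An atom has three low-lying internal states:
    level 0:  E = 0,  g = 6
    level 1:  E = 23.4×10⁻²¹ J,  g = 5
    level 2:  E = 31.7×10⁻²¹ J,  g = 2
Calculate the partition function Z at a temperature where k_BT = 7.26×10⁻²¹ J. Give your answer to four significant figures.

Eᵢ/kT = 0, 3.22314, 4.36639.
Z = Σ gᵢe^(−Eᵢ/kT) = 6·e^(−0) + 5·e^(−3.22314) + 2·e^(−4.36639) = 6.00000 + 0.199149 + 0.0253940 = 6.22454.

Z = 6.225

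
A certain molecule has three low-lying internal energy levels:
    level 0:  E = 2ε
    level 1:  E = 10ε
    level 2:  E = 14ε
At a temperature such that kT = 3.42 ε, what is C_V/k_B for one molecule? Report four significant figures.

Eᵢ/kT = 0.584795, 2.92398, 4.09357.
Z = Σ e^(−Eᵢ/kT) = e^(−0.584795) + e^(−2.92398) + e^(−4.09357) = 0.557220 + 0.0537195 + 0.0166796 = 0.627619.
⟨E⟩ = 3.00365 ε, ⟨E²⟩ = 17.3195 ε².
C_V/k_B = (⟨E²⟩ − ⟨E⟩²)/(kT)² = (17.3195 − 9.02191)/11.6964 = 0.7094.

0.7094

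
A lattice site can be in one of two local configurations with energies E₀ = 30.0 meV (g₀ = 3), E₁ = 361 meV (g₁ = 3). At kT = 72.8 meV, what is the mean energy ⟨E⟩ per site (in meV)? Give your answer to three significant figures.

Eᵢ/kT = 0.41209, 4.9588.
Z = Σ gᵢe^(−Eᵢ/kT) = 3·e^(−0.41209) + 3·e^(−4.9588) = 1.9868 + 0.021064 = 2.0079.
⟨E⟩ = Σ Eᵢ gᵢe^(−Eᵢ/kT) / Z = (30.0·1.9868 + 361·0.021064) / 2.0079 = 33.5 meV.

33.5 meV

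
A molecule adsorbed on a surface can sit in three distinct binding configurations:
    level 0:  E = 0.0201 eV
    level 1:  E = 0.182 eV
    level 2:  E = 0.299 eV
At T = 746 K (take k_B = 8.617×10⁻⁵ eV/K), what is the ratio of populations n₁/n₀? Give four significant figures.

0.08058

k_BT = 8.617×10⁻⁵ × 746 K = 0.0642828 eV.
n₁/n₀ = exp[−(E₁−E₀)/kT] = exp(−(0.1619 eV)/(0.0642828 eV)) = exp(-2.51856) = 0.08058.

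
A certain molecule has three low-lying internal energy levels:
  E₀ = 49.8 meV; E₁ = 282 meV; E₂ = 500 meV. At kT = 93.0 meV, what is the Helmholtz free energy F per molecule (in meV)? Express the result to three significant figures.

Eᵢ/kT = 0.53548, 3.0323, 5.3763.
Z = Σ e^(−Eᵢ/kT) = e^(−0.53548) + e^(−3.0323) + e^(−5.3763) = 0.58539 + 0.048205 + 0.0046249 = 0.63822.
F = −kT ln Z = −93.0 × ln(0.63822) = −93.0 × -0.44907 = 41.8 meV.

41.8 meV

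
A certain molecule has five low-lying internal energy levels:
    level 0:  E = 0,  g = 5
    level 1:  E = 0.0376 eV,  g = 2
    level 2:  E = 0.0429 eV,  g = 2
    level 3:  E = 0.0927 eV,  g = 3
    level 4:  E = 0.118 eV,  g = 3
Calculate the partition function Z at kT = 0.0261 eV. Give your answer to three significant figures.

Eᵢ/kT = 0, 1.4406, 1.6437, 3.5517, 4.5211.
Z = Σ gᵢe^(−Eᵢ/kT) = 5·e^(−0) + 2·e^(−1.4406) + 2·e^(−1.6437) + 3·e^(−3.5517) + 3·e^(−4.5211) = 5.0000 + 0.47357 + 0.38653 + 0.086028 + 0.032631 = 5.9788.

Z = 5.98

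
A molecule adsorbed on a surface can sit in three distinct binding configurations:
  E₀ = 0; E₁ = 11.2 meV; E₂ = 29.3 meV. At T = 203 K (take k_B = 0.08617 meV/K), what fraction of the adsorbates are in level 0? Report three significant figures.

0.583

k_BT = 0.08617 × 203 K = 17.493 meV.
Eᵢ/kT = 0, 0.64026, 1.6750.
Z = Σ e^(−Eᵢ/kT) = e^(−0) + e^(−0.64026) + e^(−1.6750) = 1.0000 + 0.52716 + 0.18731 = 1.7145.
P₀ = e^(−E₀/kT) / Z = 1.0000/1.7145 = 0.583.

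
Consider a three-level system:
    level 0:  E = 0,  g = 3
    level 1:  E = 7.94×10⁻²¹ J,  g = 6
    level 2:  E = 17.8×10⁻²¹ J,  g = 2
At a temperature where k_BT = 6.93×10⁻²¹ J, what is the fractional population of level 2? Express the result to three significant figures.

0.0303

Eᵢ/kT = 0, 1.1457, 2.5685.
Z = Σ gᵢe^(−Eᵢ/kT) = 3·e^(−0) + 6·e^(−1.1457) + 2·e^(−2.5685) = 3.0000 + 1.9080 + 0.15330 = 5.0613.
P₂ = g₂ e^(−E₂/kT) / Z = 0.15330/5.0613 = 0.0303.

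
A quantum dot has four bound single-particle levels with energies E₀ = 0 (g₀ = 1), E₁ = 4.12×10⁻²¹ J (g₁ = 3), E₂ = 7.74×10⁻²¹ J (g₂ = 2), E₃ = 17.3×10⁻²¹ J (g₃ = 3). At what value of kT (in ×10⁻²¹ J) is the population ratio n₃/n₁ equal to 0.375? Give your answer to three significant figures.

n₃/n₁ = (g₃/g₁) exp[−(E₃−E₁)/kT] = 0.375.
⇒ (E₃−E₁)/kT = ln((3/3)/0.375) = ln(2.6667) = 0.98084.
kT = 13.18 ×10⁻²¹ J / 0.98084 = 13.4 ×10⁻²¹ J.

13.4 ×10⁻²¹ J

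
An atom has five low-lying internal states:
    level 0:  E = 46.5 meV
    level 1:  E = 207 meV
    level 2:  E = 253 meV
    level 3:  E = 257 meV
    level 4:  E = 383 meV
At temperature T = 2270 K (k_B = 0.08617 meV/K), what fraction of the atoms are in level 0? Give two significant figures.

k_BT = 0.08617 × 2270 K = 195.6 meV.
Eᵢ/kT = 0.2377, 1.058, 1.293, 1.314, 1.958.
Z = Σ e^(−Eᵢ/kT) = e^(−0.2377) + e^(−1.058) + e^(−1.293) + e^(−1.314) + e^(−1.958) = 0.7884 + 0.3471 + 0.2744 + 0.2687 + 0.1411 = 1.820.
P₀ = e^(−E₀/kT) / Z = 0.7884/1.820 = 0.43.

0.43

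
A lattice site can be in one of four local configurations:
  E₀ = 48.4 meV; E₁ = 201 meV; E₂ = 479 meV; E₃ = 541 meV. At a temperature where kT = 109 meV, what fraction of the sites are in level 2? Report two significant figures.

0.015

Eᵢ/kT = 0.4440, 1.844, 4.394, 4.963.
Z = Σ e^(−Eᵢ/kT) = e^(−0.4440) + e^(−1.844) + e^(−4.394) + e^(−4.963) = 0.6415 + 0.1582 + 0.01235 + 0.006992 = 0.8190.
P₂ = e^(−E₂/kT) / Z = 0.01235/0.8190 = 0.015.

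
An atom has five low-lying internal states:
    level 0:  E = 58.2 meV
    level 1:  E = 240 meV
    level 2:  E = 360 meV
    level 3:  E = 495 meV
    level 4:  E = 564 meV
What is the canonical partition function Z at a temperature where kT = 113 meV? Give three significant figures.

Z = 0.778

Eᵢ/kT = 0.51504, 2.1239, 3.1858, 4.3805, 4.9912.
Z = Σ e^(−Eᵢ/kT) = e^(−0.51504) + e^(−2.1239) + e^(−3.1858) + e^(−4.3805) + e^(−4.9912) = 0.59748 + 0.11956 + 0.041345 + 0.012519 + 0.0067975 = 0.77770.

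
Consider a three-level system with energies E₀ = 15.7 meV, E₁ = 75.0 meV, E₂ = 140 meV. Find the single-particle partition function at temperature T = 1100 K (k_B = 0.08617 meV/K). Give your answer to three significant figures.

Z = 1.53

k_BT = 0.08617 × 1100 K = 94.787 meV.
Eᵢ/kT = 0.16563, 0.79125, 1.4770.
Z = Σ e^(−Eᵢ/kT) = e^(−0.16563) + e^(−0.79125) + e^(−1.4770) = 0.84736 + 0.45328 + 0.22832 = 1.5290.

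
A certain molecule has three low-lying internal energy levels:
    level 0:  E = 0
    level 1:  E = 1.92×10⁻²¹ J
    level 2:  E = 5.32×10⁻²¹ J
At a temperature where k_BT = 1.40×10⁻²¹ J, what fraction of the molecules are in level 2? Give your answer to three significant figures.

Eᵢ/kT = 0, 1.3714, 3.8000.
Z = Σ e^(−Eᵢ/kT) = e^(−0) + e^(−1.3714) + e^(−3.8000) = 1.0000 + 0.25375 + 0.022371 = 1.2761.
P₂ = e^(−E₂/kT) / Z = 0.022371/1.2761 = 0.0175.

0.0175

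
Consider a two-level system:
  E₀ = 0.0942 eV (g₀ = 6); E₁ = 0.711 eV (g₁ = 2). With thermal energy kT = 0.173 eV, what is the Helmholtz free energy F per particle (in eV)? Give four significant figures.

Eᵢ/kT = 0.544509, 4.10983.
Z = Σ gᵢe^(−Eᵢ/kT) = 6·e^(−0.544509) + 2·e^(−4.10983) = 3.48076 + 0.0328211 = 3.51358.
F = −kT ln Z = −0.173 × ln(3.51358) = −0.173 × 1.25664 = -0.2174 eV.

-0.2174 eV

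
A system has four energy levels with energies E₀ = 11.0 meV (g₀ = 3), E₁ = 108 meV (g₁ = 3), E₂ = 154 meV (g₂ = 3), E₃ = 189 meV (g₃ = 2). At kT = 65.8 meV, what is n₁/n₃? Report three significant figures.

n₁/n₃ = (g₁/g₃) exp[−(E₁−E₃)/kT] = (3/2) × exp(−(-81 meV)/(65.8 meV)) = (3/2) × exp(1.2310) = 5.14.

5.14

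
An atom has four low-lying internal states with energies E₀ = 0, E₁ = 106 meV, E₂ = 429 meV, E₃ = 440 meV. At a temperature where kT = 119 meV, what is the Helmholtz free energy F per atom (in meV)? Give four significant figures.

Eᵢ/kT = 0, 0.890756, 3.60504, 3.69748.
Z = Σ e^(−Eᵢ/kT) = e^(−0) + e^(−0.890756) + e^(−3.60504) + e^(−3.69748) = 1.00000 + 0.410345 + 0.0271864 + 0.0247859 = 1.46232.
F = −kT ln Z = −119 × ln(1.46232) = −119 × 0.380024 = -45.22 meV.

-45.22 meV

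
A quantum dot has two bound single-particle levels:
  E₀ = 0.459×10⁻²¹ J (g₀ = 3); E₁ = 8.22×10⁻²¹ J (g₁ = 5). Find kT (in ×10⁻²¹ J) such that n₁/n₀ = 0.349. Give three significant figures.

4.96 ×10⁻²¹ J

n₁/n₀ = (g₁/g₀) exp[−(E₁−E₀)/kT] = 0.349.
⇒ (E₁−E₀)/kT = ln((5/3)/0.349) = ln(4.7755) = 1.5635.
kT = 7.761 ×10⁻²¹ J / 1.5635 = 4.96 ×10⁻²¹ J.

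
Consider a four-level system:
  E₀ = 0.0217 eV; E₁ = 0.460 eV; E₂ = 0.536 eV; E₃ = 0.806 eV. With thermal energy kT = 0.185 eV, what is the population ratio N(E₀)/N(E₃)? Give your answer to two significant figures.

n₀/n₃ = exp[−(E₀−E₃)/kT] = exp(−(-0.7843 eV)/(0.185 eV)) = exp(4.239) = 69.

69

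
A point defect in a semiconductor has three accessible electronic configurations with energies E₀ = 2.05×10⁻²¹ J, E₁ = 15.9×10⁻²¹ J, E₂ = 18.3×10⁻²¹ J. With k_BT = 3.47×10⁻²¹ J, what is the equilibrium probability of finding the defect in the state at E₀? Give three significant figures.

0.973

Eᵢ/kT = 0.59078, 4.5821, 5.2738.
Z = Σ e^(−Eᵢ/kT) = e^(−0.59078) + e^(−4.5821) + e^(−5.2738) = 0.55390 + 0.010233 + 0.0051241 = 0.56926.
P₀ = e^(−E₀/kT) / Z = 0.55390/0.56926 = 0.973.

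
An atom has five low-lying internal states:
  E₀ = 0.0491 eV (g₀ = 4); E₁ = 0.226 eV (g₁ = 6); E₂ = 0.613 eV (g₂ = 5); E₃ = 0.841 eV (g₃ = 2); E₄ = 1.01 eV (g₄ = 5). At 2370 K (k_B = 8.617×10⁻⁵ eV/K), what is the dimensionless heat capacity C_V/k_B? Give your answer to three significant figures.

0.610

k_BT = 8.617×10⁻⁵ × 2370 K = 0.20422 eV.
Eᵢ/kT = 0.24043, 1.1066, 3.0017, 4.1181, 4.9456.
Z = Σ gᵢe^(−Eᵢ/kT) = 4·e^(−0.24043) + 6·e^(−1.1066) + 5·e^(−3.0017) + 2·e^(−4.1181) + 5·e^(−4.9456) = 3.1452 + 1.9841 + 0.24851 + 0.032551 + 0.035573 = 5.4459.
⟨E⟩ = 0.15029 eV, ⟨E²⟩ = 0.048039 eV².
C_V/k_B = (⟨E²⟩ − ⟨E⟩²)/(kT)² = (0.048039 − 0.022587)/0.041706 = 0.610.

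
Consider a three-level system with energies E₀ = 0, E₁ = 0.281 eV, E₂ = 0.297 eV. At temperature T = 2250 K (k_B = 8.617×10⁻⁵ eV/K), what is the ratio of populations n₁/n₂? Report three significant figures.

1.09

k_BT = 8.617×10⁻⁵ × 2250 K = 0.19388 eV.
n₁/n₂ = exp[−(E₁−E₂)/kT] = exp(−(-0.016 eV)/(0.19388 eV)) = exp(0.082525) = 1.09.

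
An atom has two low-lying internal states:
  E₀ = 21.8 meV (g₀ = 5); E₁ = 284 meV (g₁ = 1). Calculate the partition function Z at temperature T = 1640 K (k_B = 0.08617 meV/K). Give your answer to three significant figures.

k_BT = 0.08617 × 1640 K = 141.32 meV.
Eᵢ/kT = 0.15426, 2.0096.
Z = Σ gᵢe^(−Eᵢ/kT) = 5·e^(−0.15426) + 1·e^(−2.0096) = 4.2852 + 0.13404 = 4.4192.

Z = 4.42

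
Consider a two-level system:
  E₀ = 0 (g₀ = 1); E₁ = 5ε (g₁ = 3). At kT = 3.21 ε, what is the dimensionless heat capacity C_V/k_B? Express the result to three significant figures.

0.576

Eᵢ/kT = 0, 1.5576.
Z = Σ gᵢe^(−Eᵢ/kT) = 1·e^(−0) + 3·e^(−1.5576) = 1.0000 + 0.63192 = 1.6319.
⟨E⟩ = 1.9361 ε, ⟨E²⟩ = 9.6807 ε².
C_V/k_B = (⟨E²⟩ − ⟨E⟩²)/(kT)² = (9.6807 − 3.7485)/10.304 = 0.576.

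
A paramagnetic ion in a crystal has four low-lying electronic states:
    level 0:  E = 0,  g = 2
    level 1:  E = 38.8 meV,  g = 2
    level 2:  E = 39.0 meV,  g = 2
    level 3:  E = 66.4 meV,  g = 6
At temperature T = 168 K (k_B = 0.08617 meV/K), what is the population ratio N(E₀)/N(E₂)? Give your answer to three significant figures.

14.8

k_BT = 0.08617 × 168 K = 14.477 meV.
n₀/n₂ = (g₀/g₂) exp[−(E₀−E₂)/kT] = (2/2) × exp(−(-39.0 meV)/(14.477 meV)) = (2/2) × exp(2.6939) = 14.8.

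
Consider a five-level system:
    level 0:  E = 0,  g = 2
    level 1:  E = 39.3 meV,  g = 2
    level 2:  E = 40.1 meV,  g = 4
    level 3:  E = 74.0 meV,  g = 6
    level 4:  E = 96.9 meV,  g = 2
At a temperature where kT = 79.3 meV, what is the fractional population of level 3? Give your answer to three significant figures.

0.275

Eᵢ/kT = 0, 0.49559, 0.50567, 0.93317, 1.2219.
Z = Σ gᵢe^(−Eᵢ/kT) = 2·e^(−0) + 2·e^(−0.49559) + 4·e^(−0.50567) + 6·e^(−0.93317) + 2·e^(−1.2219) = 2.0000 + 1.2184 + 2.4124 + 2.3598 + 0.58934 = 8.5799.
P₃ = g₃ e^(−E₃/kT) / Z = 2.3598/8.5799 = 0.275.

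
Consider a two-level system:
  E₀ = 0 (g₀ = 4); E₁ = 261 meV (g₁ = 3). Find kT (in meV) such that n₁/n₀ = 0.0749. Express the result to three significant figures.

n₁/n₀ = (g₁/g₀) exp[−(E₁−E₀)/kT] = 0.0749.
⇒ (E₁−E₀)/kT = ln((3/4)/0.0749) = ln(10.013) = 2.3039.
kT = 261 meV / 2.3039 = 113 meV.

113 meV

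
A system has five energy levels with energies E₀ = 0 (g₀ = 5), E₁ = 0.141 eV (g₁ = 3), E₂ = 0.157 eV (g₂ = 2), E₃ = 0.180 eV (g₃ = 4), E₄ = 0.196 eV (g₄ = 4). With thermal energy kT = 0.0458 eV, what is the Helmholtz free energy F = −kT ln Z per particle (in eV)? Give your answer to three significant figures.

-0.0767 eV

Eᵢ/kT = 0, 3.0786, 3.4279, 3.9301, 4.2795.
Z = Σ gᵢe^(−Eᵢ/kT) = 5·e^(−0) + 3·e^(−3.0786) + 2·e^(−3.4279) + 4·e^(−3.9301) + 4·e^(−4.2795) = 5.0000 + 0.13807 + 0.064910 + 0.078567 + 0.055398 = 5.3369.
F = −kT ln Z = −0.0458 × ln(5.3369) = −0.0458 × 1.6746 = -0.0767 eV.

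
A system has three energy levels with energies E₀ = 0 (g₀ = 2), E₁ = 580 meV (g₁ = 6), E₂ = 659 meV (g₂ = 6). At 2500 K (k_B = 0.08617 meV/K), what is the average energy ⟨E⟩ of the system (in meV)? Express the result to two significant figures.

160 meV

k_BT = 0.08617 × 2500 K = 215.4 meV.
Eᵢ/kT = 0, 2.693, 3.059.
Z = Σ gᵢe^(−Eᵢ/kT) = 2·e^(−0) + 6·e^(−2.693) + 6·e^(−3.059) = 2.000 + 0.4061 + 0.2816 = 2.688.
⟨E⟩ = Σ Eᵢ gᵢe^(−Eᵢ/kT) / Z = (0·2.000 + 580·0.4061 + 659·0.2816) / 2.688 = 160 meV.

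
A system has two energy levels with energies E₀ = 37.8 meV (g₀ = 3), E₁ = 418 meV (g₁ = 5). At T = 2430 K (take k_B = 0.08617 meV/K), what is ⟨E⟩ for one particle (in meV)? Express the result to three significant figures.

119 meV

k_BT = 0.08617 × 2430 K = 209.39 meV.
Eᵢ/kT = 0.18052, 1.9963.
Z = Σ gᵢe^(−Eᵢ/kT) = 3·e^(−0.18052) + 5·e^(−1.9963) = 2.5045 + 0.67918 = 3.1837.
⟨E⟩ = Σ Eᵢ gᵢe^(−Eᵢ/kT) / Z = (37.8·2.5045 + 418·0.67918) / 3.1837 = 119 meV.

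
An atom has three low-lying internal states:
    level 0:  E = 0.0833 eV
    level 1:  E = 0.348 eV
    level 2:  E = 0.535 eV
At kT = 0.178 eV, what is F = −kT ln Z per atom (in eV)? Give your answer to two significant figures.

Eᵢ/kT = 0.4680, 1.955, 3.006.
Z = Σ e^(−Eᵢ/kT) = e^(−0.4680) + e^(−1.955) + e^(−3.006) = 0.6263 + 0.1416 + 0.04949 = 0.8174.
F = −kT ln Z = −0.178 × ln(0.8174) = −0.178 × -0.2016 = 0.036 eV.

0.036 eV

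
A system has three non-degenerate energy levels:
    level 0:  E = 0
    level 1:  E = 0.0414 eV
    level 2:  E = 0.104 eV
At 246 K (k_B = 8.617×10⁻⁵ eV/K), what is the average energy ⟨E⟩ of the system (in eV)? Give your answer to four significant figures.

0.005779 eV

k_BT = 8.617×10⁻⁵ × 246 K = 0.0211978 eV.
Eᵢ/kT = 0, 1.95303, 4.90617.
Z = Σ e^(−Eᵢ/kT) = e^(−0) + e^(−1.95303) + e^(−4.90617) = 1.00000 + 0.141844 + 0.00740078 = 1.14924.
⟨E⟩ = Σ Eᵢ e^(−Eᵢ/kT) / Z = (0·1.00000 + 0.0414·0.141844 + 0.104·0.00740078) / 1.14924 = 0.005779 eV.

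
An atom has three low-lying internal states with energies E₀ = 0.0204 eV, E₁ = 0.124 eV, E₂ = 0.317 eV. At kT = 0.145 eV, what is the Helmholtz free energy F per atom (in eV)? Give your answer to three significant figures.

-0.0494 eV

Eᵢ/kT = 0.14069, 0.85517, 2.1862.
Z = Σ e^(−Eᵢ/kT) = e^(−0.14069) + e^(−0.85517) + e^(−2.1862) = 0.86876 + 0.42521 + 0.11234 = 1.4063.
F = −kT ln Z = −0.145 × ln(1.4063) = −0.145 × 0.34096 = -0.0494 eV.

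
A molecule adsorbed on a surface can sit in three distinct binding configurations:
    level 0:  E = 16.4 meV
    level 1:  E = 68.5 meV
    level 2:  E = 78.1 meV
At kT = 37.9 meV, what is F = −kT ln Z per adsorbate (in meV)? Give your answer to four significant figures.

Eᵢ/kT = 0.432718, 1.80739, 2.06069.
Z = Σ e^(−Eᵢ/kT) = e^(−0.432718) + e^(−1.80739) + e^(−2.06069) = 0.648743 + 0.164082 + 0.127366 = 0.940191.
F = −kT ln Z = −37.9 × ln(0.940191) = −37.9 × -0.0616722 = 2.337 meV.

2.337 meV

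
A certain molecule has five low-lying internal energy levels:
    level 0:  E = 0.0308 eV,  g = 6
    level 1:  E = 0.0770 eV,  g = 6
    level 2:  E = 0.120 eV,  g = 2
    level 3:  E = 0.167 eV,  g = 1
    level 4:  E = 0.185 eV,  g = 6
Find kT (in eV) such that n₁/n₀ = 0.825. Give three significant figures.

n₁/n₀ = (g₁/g₀) exp[−(E₁−E₀)/kT] = 0.825.
⇒ (E₁−E₀)/kT = ln((6/6)/0.825) = ln(1.2121) = 0.19235.
kT = 0.0462 eV / 0.19235 = 0.240 eV.

0.240 eV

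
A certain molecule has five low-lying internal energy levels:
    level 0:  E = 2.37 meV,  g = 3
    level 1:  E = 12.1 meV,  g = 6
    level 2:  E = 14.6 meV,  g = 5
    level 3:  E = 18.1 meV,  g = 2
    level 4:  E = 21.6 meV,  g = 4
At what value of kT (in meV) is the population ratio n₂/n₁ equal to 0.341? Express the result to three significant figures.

2.80 meV

n₂/n₁ = (g₂/g₁) exp[−(E₂−E₁)/kT] = 0.341.
⇒ (E₂−E₁)/kT = ln((5/6)/0.341) = ln(2.4438) = 0.89355.
kT = 2.5 meV / 0.89355 = 2.80 meV.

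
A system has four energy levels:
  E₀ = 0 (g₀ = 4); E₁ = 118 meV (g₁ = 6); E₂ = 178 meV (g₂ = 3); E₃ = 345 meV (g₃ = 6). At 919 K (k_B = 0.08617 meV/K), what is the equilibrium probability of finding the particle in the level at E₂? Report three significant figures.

k_BT = 0.08617 × 919 K = 79.190 meV.
Eᵢ/kT = 0, 1.4901, 2.2478, 4.3566.
Z = Σ gᵢe^(−Eᵢ/kT) = 4·e^(−0) + 6·e^(−1.4901) + 3·e^(−2.2478) + 6·e^(−4.3566) = 4.0000 + 1.3521 + 0.31689 + 0.076931 = 5.7459.
P₂ = g₂ e^(−E₂/kT) / Z = 0.31689/5.7459 = 0.0552.

0.0552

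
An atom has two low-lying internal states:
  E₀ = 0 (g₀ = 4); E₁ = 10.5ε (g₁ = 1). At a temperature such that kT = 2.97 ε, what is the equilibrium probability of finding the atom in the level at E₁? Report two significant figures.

Eᵢ/kT = 0, 3.535.
Z = Σ gᵢe^(−Eᵢ/kT) = 4·e^(−0) + 1·e^(−3.535) = 4.000 + 0.02916 = 4.029.
P₁ = g₁ e^(−E₁/kT) / Z = 0.02916/4.029 = 0.0072.

0.0072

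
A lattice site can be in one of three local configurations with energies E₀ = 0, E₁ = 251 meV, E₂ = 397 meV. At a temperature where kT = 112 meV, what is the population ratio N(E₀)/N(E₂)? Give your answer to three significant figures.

34.6

n₀/n₂ = exp[−(E₀−E₂)/kT] = exp(−(-397 meV)/(112 meV)) = exp(3.5446) = 34.6.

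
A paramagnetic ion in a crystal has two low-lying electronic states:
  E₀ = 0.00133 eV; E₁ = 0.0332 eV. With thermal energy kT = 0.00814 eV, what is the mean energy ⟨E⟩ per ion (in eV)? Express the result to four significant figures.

0.001953 eV

Eᵢ/kT = 0.163391, 4.07862.
Z = Σ e^(−Eᵢ/kT) = e^(−0.163391) + e^(−4.07862) = 0.849259 + 0.0169308 = 0.866190.
⟨E⟩ = Σ Eᵢ e^(−Eᵢ/kT) / Z = (0.00133·0.849259 + 0.0332·0.0169308) / 0.866190 = 0.001953 eV.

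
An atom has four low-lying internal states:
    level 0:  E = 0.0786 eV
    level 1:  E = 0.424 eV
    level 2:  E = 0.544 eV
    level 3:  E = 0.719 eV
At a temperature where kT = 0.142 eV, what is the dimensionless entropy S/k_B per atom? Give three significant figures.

0.468

Eᵢ/kT = 0.55352, 2.9859, 3.8310, 5.0634.
Z = Σ e^(−Eᵢ/kT) = e^(−0.55352) + e^(−2.9859) + e^(−3.8310) + e^(−5.0634) = 0.57492 + 0.050494 + 0.021688 + 0.0063240 = 0.65343.
⟨E⟩ = Σ EᵢPᵢ = 0.12694 eV.
S/k_B = ln Z + ⟨E⟩/kT = ln(0.65343) + 0.12694/0.142 = -0.42552 + 0.89394 = 0.468.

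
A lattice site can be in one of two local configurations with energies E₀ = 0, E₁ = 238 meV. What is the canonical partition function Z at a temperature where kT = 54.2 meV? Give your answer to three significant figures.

Z = 1.01

Eᵢ/kT = 0, 4.3911.
Z = Σ e^(−Eᵢ/kT) = e^(−0) + e^(−4.3911) = 1.0000 + 0.012387 = 1.0124.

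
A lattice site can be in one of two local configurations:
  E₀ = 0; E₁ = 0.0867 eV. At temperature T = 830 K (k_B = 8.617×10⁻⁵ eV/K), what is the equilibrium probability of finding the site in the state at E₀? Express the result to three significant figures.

k_BT = 8.617×10⁻⁵ × 830 K = 0.071521 eV.
Eᵢ/kT = 0, 1.2122.
Z = Σ e^(−Eᵢ/kT) = e^(−0) + e^(−1.2122) = 1.0000 + 0.29754 = 1.2975.
P₀ = e^(−E₀/kT) / Z = 1.0000/1.2975 = 0.771.

0.771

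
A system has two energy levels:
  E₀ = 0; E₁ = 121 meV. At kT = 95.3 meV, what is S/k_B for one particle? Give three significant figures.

Eᵢ/kT = 0, 1.2697.
Z = Σ e^(−Eᵢ/kT) = e^(−0) + e^(−1.2697) = 1.0000 + 0.28092 = 1.2809.
⟨E⟩ = Σ EᵢPᵢ = 26.537 meV.
S/k_B = ln Z + ⟨E⟩/kT = ln(1.2809) + 26.537/95.3 = 0.24756 + 0.27846 = 0.526.

0.526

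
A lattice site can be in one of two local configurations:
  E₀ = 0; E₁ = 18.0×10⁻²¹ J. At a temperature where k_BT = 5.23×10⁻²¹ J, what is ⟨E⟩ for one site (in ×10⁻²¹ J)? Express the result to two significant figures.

0.56 ×10⁻²¹ J

Eᵢ/kT = 0, 3.442.
Z = Σ e^(−Eᵢ/kT) = e^(−0) + e^(−3.442) = 1.000 + 0.03200 = 1.032.
⟨E⟩ = Σ Eᵢ e^(−Eᵢ/kT) / Z = (0·1.000 + 18.0·0.03200) / 1.032 = 0.56 ×10⁻²¹ J.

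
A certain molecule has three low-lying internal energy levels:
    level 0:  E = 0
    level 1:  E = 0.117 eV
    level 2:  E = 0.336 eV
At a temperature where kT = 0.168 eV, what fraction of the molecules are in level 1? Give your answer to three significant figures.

0.305

Eᵢ/kT = 0, 0.69643, 2.0000.
Z = Σ e^(−Eᵢ/kT) = e^(−0) + e^(−0.69643) + e^(−2.0000) = 1.0000 + 0.49836 + 0.13534 = 1.6337.
P₁ = e^(−E₁/kT) / Z = 0.49836/1.6337 = 0.305.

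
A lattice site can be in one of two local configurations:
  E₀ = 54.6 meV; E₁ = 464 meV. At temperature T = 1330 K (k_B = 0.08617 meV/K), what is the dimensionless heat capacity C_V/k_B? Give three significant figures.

k_BT = 0.08617 × 1330 K = 114.61 meV.
Eᵢ/kT = 0.47640, 4.0485.
Z = Σ e^(−Eᵢ/kT) = e^(−0.47640) + e^(−4.0485) = 0.62102 + 0.017449 = 0.63847.
⟨E⟩ = 65.789 meV, ⟨E²⟩ = 8783.6 meV².
C_V/k_B = (⟨E²⟩ − ⟨E⟩²)/(kT)² = (8783.6 − 4328.2)/13135 = 0.339.

0.339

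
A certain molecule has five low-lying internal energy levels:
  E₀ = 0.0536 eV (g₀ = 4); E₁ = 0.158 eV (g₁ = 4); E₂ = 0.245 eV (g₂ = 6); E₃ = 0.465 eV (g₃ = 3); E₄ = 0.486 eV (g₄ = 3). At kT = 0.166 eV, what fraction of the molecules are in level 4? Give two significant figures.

Eᵢ/kT = 0.3229, 0.9518, 1.476, 2.801, 2.928.
Z = Σ gᵢe^(−Eᵢ/kT) = 4·e^(−0.3229) + 4·e^(−0.9518) + 6·e^(−1.476) + 3·e^(−2.801) + 3·e^(−2.928) = 2.896 + 1.544 + 1.371 + 0.1822 + 0.1605 = 6.154.
P₄ = g₄ e^(−E₄/kT) / Z = 0.1605/6.154 = 0.026.

0.026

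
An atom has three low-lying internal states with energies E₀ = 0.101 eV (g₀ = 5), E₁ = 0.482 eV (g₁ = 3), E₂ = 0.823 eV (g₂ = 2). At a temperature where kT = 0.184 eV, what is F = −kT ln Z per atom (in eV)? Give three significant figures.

-0.210 eV

Eᵢ/kT = 0.54891, 2.6196, 4.4728.
Z = Σ gᵢe^(−Eᵢ/kT) = 5·e^(−0.54891) + 3·e^(−2.6196) + 2·e^(−4.4728) = 2.8879 + 0.21850 + 0.022831 = 3.1292.
F = −kT ln Z = −0.184 × ln(3.1292) = −0.184 × 1.1408 = -0.210 eV.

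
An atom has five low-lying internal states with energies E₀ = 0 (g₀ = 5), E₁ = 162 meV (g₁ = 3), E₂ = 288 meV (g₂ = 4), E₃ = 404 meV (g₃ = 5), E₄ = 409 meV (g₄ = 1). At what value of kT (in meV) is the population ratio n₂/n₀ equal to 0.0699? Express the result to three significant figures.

n₂/n₀ = (g₂/g₀) exp[−(E₂−E₀)/kT] = 0.0699.
⇒ (E₂−E₀)/kT = ln((4/5)/0.0699) = ln(11.445) = 2.4376.
kT = 288 meV / 2.4376 = 118 meV.

118 meV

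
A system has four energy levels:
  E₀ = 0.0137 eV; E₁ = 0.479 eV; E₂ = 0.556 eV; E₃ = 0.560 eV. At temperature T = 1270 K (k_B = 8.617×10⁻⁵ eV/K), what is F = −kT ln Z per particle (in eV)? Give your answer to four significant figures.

k_BT = 8.617×10⁻⁵ × 1270 K = 0.109436 eV.
Eᵢ/kT = 0.125187, 4.37699, 5.08060, 5.11715.
Z = Σ e^(−Eᵢ/kT) = e^(−0.125187) + e^(−4.37699) + e^(−5.08060) + e^(−5.11715) = 0.882332 + 0.0125631 + 0.00621618 + 0.00599308 = 0.907104.
F = −kT ln Z = −0.109436 × ln(0.907104) = −0.109436 × -0.0974982 = 0.01067 eV.

0.01067 eV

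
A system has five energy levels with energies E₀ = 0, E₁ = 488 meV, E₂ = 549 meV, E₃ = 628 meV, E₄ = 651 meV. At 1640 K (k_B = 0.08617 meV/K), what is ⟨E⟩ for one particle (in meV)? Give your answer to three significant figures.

k_BT = 0.08617 × 1640 K = 141.32 meV.
Eᵢ/kT = 0, 3.4532, 3.8848, 4.4438, 4.6066.
Z = Σ e^(−Eᵢ/kT) = e^(−0) + e^(−3.4532) + e^(−3.8848) + e^(−4.4438) + e^(−4.6066) = 1.0000 + 0.031644 + 0.020552 + 0.011751 + 0.0099857 = 1.0739.
⟨E⟩ = Σ Eᵢ e^(−Eᵢ/kT) / Z = (0·1.0000 + 488·0.031644 + 549·0.020552 + 628·0.011751 + 651·0.0099857) / 1.0739 = 37.8 meV.

37.8 meV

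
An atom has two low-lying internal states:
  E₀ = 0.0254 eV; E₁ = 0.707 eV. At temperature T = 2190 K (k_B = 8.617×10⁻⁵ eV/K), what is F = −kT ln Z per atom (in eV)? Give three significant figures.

k_BT = 8.617×10⁻⁵ × 2190 K = 0.18871 eV.
Eᵢ/kT = 0.13460, 3.7465.
Z = Σ e^(−Eᵢ/kT) = e^(−0.13460) + e^(−3.7465) = 0.87407 + 0.023600 = 0.89767.
F = −kT ln Z = −0.18871 × ln(0.89767) = −0.18871 × -0.10795 = 0.0204 eV.

0.0204 eV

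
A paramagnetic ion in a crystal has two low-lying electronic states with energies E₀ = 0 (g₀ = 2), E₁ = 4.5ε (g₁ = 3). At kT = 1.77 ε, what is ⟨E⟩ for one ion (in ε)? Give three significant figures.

Eᵢ/kT = 0, 2.5424.
Z = Σ gᵢe^(−Eᵢ/kT) = 2·e^(−0) + 3·e^(−2.5424) = 2.0000 + 0.23603 = 2.2360.
⟨E⟩ = Σ Eᵢ gᵢe^(−Eᵢ/kT) / Z = (0·2.0000 + 4.5·0.23603) / 2.2360 = 0.475 ε.

0.475 ε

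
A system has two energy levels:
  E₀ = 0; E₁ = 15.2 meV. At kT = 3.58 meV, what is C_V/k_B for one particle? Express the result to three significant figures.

0.251

Eᵢ/kT = 0, 4.2458.
Z = Σ e^(−Eᵢ/kT) = e^(−0) + e^(−4.2458) = 1.0000 + 0.014324 = 1.0143.
⟨E⟩ = 0.21466 meV, ⟨E²⟩ = 3.2628 meV².
C_V/k_B = (⟨E²⟩ − ⟨E⟩²)/(kT)² = (3.2628 − 0.046079)/12.816 = 0.251.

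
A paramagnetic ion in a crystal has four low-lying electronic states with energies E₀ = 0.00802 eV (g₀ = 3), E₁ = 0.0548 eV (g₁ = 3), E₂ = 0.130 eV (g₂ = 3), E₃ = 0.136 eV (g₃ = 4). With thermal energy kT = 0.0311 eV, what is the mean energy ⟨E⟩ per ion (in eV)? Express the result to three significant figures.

0.0204 eV

Eᵢ/kT = 0.25788, 1.7621, 4.1801, 4.3730.
Z = Σ gᵢe^(−Eᵢ/kT) = 3·e^(−0.25788) + 3·e^(−1.7621) + 3·e^(−4.1801) + 4·e^(−4.3730) = 2.3181 + 0.51505 + 0.045891 + 0.050453 = 2.9295.
⟨E⟩ = Σ Eᵢ gᵢe^(−Eᵢ/kT) / Z = (0.00802·2.3181 + 0.0548·0.51505 + 0.130·0.045891 + 0.136·0.050453) / 2.9295 = 0.0204 eV.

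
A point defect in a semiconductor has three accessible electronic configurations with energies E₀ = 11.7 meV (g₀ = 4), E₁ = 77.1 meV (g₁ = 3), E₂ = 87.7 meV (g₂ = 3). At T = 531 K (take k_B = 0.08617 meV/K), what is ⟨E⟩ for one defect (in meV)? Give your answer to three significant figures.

k_BT = 0.08617 × 531 K = 45.756 meV.
Eᵢ/kT = 0.25570, 1.6850, 1.9167.
Z = Σ gᵢe^(−Eᵢ/kT) = 4·e^(−0.25570) + 3·e^(−1.6850) + 3·e^(−1.9167) = 3.0975 + 0.55633 + 0.44127 = 4.0951.
⟨E⟩ = Σ Eᵢ gᵢe^(−Eᵢ/kT) / Z = (11.7·3.0975 + 77.1·0.55633 + 87.7·0.44127) / 4.0951 = 28.8 meV.

28.8 meV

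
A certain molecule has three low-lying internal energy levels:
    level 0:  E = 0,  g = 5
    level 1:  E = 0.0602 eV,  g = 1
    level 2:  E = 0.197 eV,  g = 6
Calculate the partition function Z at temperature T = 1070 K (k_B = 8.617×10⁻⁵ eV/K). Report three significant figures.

k_BT = 8.617×10⁻⁵ × 1070 K = 0.092202 eV.
Eᵢ/kT = 0, 0.65291, 2.1366.
Z = Σ gᵢe^(−Eᵢ/kT) = 5·e^(−0) + 1·e^(−0.65291) + 6·e^(−2.1366) = 5.0000 + 0.52053 + 0.70833 = 6.2289.

Z = 6.23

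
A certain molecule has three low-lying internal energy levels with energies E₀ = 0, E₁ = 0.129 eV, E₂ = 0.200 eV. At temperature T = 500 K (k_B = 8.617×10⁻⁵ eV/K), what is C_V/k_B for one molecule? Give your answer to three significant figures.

0.586

k_BT = 8.617×10⁻⁵ × 500 K = 0.043085 eV.
Eᵢ/kT = 0, 2.9941, 4.6420.
Z = Σ e^(−Eᵢ/kT) = e^(−0) + e^(−2.9941) + e^(−4.6420) = 1.0000 + 0.050082 + 0.0096384 = 1.0597.
⟨E⟩ = 0.0079157 eV, ⟨E²⟩ = 0.0011503 eV².
C_V/k_B = (⟨E²⟩ − ⟨E⟩²)/(kT)² = (0.0011503 − 0.000062658)/0.0018563 = 0.586.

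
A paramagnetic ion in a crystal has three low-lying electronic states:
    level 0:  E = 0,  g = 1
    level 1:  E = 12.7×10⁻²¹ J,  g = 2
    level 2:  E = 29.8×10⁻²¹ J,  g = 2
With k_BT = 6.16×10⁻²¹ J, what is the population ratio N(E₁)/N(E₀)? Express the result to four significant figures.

n₁/n₀ = (g₁/g₀) exp[−(E₁−E₀)/kT] = (2/1) × exp(−(12.7 ×10⁻²¹ J)/(6.16 ×10⁻²¹ J)) = (2/1) × exp(-2.06169) = 0.2545.

0.2545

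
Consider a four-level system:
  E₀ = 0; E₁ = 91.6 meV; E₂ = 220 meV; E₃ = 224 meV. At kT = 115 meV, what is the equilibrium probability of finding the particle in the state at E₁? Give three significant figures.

0.259

Eᵢ/kT = 0, 0.79652, 1.9130, 1.9478.
Z = Σ e^(−Eᵢ/kT) = e^(−0) + e^(−0.79652) + e^(−1.9130) + e^(−1.9478) = 1.0000 + 0.45090 + 0.14764 + 0.14259 = 1.7411.
P₁ = e^(−E₁/kT) / Z = 0.45090/1.7411 = 0.259.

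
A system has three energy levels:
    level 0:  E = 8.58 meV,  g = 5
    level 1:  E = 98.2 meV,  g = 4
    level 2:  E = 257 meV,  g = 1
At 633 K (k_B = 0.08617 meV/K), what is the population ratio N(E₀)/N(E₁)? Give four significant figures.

k_BT = 0.08617 × 633 K = 54.5456 meV.
n₀/n₁ = (g₀/g₁) exp[−(E₀−E₁)/kT] = (5/4) × exp(−(-89.62 meV)/(54.5456 meV)) = (5/4) × exp(1.64303) = 6.464.

6.464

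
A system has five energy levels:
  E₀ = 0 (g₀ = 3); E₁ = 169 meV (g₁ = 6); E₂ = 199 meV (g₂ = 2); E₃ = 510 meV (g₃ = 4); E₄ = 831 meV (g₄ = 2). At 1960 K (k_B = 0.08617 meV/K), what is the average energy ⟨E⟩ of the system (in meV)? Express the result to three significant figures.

k_BT = 0.08617 × 1960 K = 168.89 meV.
Eᵢ/kT = 0, 1.0007, 1.1783, 3.0197, 4.9204.
Z = Σ gᵢe^(−Eᵢ/kT) = 3·e^(−0) + 6·e^(−1.0007) + 2·e^(−1.1783) + 4·e^(−3.0197) + 2·e^(−4.9204) = 3.0000 + 2.2057 + 0.61560 + 0.19526 + 0.014592 = 6.0312.
⟨E⟩ = Σ Eᵢ gᵢe^(−Eᵢ/kT) / Z = (0·3.0000 + 169·2.2057 + 199·0.61560 + 510·0.19526 + 831·0.014592) / 6.0312 = 101 meV.

101 meV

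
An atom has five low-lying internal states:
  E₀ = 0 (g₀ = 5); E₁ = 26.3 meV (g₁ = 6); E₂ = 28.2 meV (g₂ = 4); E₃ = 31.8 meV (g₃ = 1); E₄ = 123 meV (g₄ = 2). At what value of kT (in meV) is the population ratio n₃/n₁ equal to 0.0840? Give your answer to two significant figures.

n₃/n₁ = (g₃/g₁) exp[−(E₃−E₁)/kT] = 0.0840.
⇒ (E₃−E₁)/kT = ln((1/6)/0.0840) = ln(1.984) = 0.6851.
kT = 5.5 meV / 0.6851 = 8.0 meV.

8.0 meV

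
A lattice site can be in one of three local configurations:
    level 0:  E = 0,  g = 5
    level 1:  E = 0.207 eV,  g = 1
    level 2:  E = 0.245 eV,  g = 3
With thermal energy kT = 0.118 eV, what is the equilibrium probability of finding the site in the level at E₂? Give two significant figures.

Eᵢ/kT = 0, 1.754, 2.076.
Z = Σ gᵢe^(−Eᵢ/kT) = 5·e^(−0) + 1·e^(−1.754) + 3·e^(−2.076) = 5.000 + 0.1731 + 0.3763 = 5.549.
P₂ = g₂ e^(−E₂/kT) / Z = 0.3763/5.549 = 0.068.

0.068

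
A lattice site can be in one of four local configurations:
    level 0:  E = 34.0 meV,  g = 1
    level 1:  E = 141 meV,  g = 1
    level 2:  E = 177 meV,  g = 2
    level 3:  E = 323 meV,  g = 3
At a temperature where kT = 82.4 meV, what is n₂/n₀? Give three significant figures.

0.353

n₂/n₀ = (g₂/g₀) exp[−(E₂−E₀)/kT] = (2/1) × exp(−(143.0 meV)/(82.4 meV)) = (2/1) × exp(-1.7354) = 0.353.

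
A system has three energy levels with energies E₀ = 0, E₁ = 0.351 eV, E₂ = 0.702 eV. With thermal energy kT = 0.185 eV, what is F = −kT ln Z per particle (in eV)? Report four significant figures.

Eᵢ/kT = 0, 1.89730, 3.79459.
Z = Σ e^(−Eᵢ/kT) = e^(−0) + e^(−1.89730) + e^(−3.79459) = 1.00000 + 0.149973 + 0.0224921 = 1.17247.
F = −kT ln Z = −0.185 × ln(1.17247) = −0.185 × 0.159113 = -0.02944 eV.

-0.02944 eV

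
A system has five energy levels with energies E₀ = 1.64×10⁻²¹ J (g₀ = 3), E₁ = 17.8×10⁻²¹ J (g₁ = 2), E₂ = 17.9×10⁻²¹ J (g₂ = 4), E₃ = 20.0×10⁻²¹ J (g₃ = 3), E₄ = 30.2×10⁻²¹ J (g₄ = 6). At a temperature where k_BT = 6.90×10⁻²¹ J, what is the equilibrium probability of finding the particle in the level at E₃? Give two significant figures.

Eᵢ/kT = 0.2377, 2.580, 2.594, 2.899, 4.377.
Z = Σ gᵢe^(−Eᵢ/kT) = 3·e^(−0.2377) + 2·e^(−2.580) + 4·e^(−2.594) + 3·e^(−2.899) + 6·e^(−4.377) = 2.365 + 0.1515 + 0.2989 + 0.1652 + 0.07538 = 3.056.
P₃ = g₃ e^(−E₃/kT) / Z = 0.1652/3.056 = 0.054.

0.054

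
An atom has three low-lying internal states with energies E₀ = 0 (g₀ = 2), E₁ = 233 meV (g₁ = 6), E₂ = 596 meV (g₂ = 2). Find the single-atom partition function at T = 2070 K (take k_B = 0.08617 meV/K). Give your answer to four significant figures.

Z = 3.696

k_BT = 0.08617 × 2070 K = 178.372 meV.
Eᵢ/kT = 0, 1.30626, 3.34133.
Z = Σ gᵢe^(−Eᵢ/kT) = 2·e^(−0) + 6·e^(−1.30626) + 2·e^(−3.34133) = 2.00000 + 1.62499 + 0.0707797 = 3.69577.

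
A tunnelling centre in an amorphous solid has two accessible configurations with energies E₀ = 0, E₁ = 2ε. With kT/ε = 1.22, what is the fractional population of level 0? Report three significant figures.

0.837

Eᵢ/kT = 0, 1.6393.
Z = Σ e^(−Eᵢ/kT) = e^(−0) + e^(−1.6393) = 1.0000 + 0.19412 = 1.1941.
P₀ = e^(−E₀/kT) / Z = 1.0000/1.1941 = 0.837.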